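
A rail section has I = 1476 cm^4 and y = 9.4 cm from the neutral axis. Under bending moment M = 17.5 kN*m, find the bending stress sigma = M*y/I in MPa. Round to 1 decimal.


Convert units:
M = 17.5 kN*m = 17500000 N*mm
y = 9.4 cm = 94 mm
I = 1476 cm^4 = 14760000 mm^4
sigma = 17500000 * 94 / 14760000
sigma = 111.4 MPa

111.4


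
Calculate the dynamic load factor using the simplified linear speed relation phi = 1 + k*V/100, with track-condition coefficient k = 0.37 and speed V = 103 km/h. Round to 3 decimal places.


phi = 1 + k * V / 100
phi = 1 + 0.37 * 103 / 100
phi = 1 + 0.3811
phi = 1.381

1.381


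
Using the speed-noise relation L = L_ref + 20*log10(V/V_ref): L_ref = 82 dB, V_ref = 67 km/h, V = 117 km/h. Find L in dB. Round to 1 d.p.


V/V_ref = 117 / 67 = 1.746269
log10(1.746269) = 0.242111
20 * 0.242111 = 4.8422
L = 82 + 4.8422 = 86.8 dB

86.8


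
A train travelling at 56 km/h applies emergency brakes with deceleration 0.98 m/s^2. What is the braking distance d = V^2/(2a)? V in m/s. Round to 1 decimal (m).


Convert speed: V = 56 / 3.6 = 15.5556 m/s
V^2 = 241.9753
d = 241.9753 / (2 * 0.98)
d = 241.9753 / 1.96
d = 123.5 m

123.5


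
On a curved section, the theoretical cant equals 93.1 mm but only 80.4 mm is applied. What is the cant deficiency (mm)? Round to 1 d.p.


Cant deficiency = equilibrium cant - actual cant
CD = 93.1 - 80.4
CD = 12.7 mm

12.7


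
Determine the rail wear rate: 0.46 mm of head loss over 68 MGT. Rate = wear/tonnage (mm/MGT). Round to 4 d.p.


Wear rate = total wear / cumulative tonnage
Rate = 0.46 / 68
Rate = 0.0068 mm/MGT

0.0068


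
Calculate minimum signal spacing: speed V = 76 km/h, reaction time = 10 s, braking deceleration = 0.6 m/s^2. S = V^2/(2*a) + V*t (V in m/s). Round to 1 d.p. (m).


V = 76 / 3.6 = 21.1111 m/s
Braking distance = 21.1111^2 / (2*0.6) = 371.3992 m
Sighting distance = 21.1111 * 10 = 211.1111 m
S = 371.3992 + 211.1111 = 582.5 m

582.5


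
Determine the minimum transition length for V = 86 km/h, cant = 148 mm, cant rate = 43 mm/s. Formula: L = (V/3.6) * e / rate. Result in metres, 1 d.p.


Convert speed: V = 86 / 3.6 = 23.8889 m/s
L = 23.8889 * 148 / 43
L = 3535.5556 / 43
L = 82.2 m

82.2


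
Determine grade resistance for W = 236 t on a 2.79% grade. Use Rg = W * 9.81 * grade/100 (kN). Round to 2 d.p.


Rg = W * 9.81 * grade / 100
Rg = 236 * 9.81 * 2.79 / 100
Rg = 2315.16 * 0.0279
Rg = 64.59 kN

64.59


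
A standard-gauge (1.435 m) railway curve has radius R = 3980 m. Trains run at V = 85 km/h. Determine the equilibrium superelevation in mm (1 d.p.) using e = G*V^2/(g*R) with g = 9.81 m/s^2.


Convert speed: V = 85 / 3.6 = 23.6111 m/s
Apply formula: e = 1.435 * 23.6111^2 / (9.81 * 3980)
e = 1.435 * 557.4846 / 39043.8
e = 0.02049 m = 20.5 mm

20.5


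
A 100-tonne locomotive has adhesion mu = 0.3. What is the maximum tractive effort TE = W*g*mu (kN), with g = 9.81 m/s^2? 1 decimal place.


TE_max = W * g * mu
TE_max = 100 * 9.81 * 0.3
TE_max = 981.0 * 0.3
TE_max = 294.3 kN

294.3


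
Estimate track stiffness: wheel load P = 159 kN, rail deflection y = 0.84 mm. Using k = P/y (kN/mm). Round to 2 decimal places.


Track stiffness k = P / y
k = 159 / 0.84
k = 189.29 kN/mm

189.29


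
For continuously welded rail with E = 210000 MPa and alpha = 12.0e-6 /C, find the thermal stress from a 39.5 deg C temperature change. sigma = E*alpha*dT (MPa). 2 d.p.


sigma = E * alpha * dT
sigma = 210000 * 12.0e-6 * 39.5
sigma = 2.52 * 39.5
sigma = 99.54 MPa

99.54


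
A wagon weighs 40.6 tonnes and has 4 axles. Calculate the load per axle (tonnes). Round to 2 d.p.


Load per axle = total weight / number of axles
Load = 40.6 / 4
Load = 10.15 tonnes

10.15


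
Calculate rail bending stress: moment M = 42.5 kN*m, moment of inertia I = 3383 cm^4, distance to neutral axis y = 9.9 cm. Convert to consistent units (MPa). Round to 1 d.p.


Convert units:
M = 42.5 kN*m = 42500000 N*mm
y = 9.9 cm = 99 mm
I = 3383 cm^4 = 33830000 mm^4
sigma = 42500000 * 99 / 33830000
sigma = 124.4 MPa

124.4


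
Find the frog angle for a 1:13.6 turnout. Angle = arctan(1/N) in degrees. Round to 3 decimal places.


1/N = 1/13.6 = 0.073529
angle = arctan(0.073529) = 0.073397 rad
angle = 0.073397 * 180/pi = 4.205 degrees

4.205


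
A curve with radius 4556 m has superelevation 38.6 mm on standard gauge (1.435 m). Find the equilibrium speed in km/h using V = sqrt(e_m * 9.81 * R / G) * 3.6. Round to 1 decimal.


Convert cant: e = 38.6 mm = 0.0386 m
V_ms = sqrt(0.0386 * 9.81 * 4556 / 1.435)
V_ms = sqrt(1202.231565) = 34.6732 m/s
V = 34.6732 * 3.6 = 124.8 km/h

124.8


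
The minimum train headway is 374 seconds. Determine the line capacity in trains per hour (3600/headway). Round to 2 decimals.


Capacity = 3600 / headway
Capacity = 3600 / 374
Capacity = 9.63 trains/hour

9.63


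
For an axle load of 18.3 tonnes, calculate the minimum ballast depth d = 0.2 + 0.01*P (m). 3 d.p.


d = 0.2 + 0.01 * 18.3
d = 0.2 + 0.183
d = 0.383 m

0.383


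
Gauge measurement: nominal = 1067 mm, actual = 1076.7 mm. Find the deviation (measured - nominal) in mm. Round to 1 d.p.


Deviation = measured - nominal
Deviation = 1076.7 - 1067
Deviation = 9.7 mm

9.7


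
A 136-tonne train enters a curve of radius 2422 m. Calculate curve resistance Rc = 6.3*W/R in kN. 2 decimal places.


Rc = 6.3 * W / R
Rc = 6.3 * 136 / 2422
Rc = 856.8 / 2422
Rc = 0.35 kN

0.35


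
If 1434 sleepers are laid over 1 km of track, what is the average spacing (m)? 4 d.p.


Spacing = 1000 m / number of sleepers
Spacing = 1000 / 1434
Spacing = 0.6974 m

0.6974


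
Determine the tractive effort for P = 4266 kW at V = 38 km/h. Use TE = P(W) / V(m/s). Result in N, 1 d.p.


Convert: P = 4266 kW = 4266000 W
V = 38 / 3.6 = 10.5556 m/s
TE = 4266000 / 10.5556
TE = 404147.4 N

404147.4


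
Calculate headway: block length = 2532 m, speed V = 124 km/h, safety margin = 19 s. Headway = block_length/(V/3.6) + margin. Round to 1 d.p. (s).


V = 124 / 3.6 = 34.4444 m/s
Block traversal time = 2532 / 34.4444 = 73.5097 s
Headway = 73.5097 + 19
Headway = 92.5 s

92.5


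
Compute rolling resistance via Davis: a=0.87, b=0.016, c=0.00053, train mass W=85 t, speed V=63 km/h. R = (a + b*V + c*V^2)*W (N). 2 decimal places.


b*V = 0.016 * 63 = 1.008
c*V^2 = 0.00053 * 3969 = 2.10357
R_per_t = 0.87 + 1.008 + 2.10357 = 3.98157 N/t
R_total = 3.98157 * 85 = 338.43 N

338.43


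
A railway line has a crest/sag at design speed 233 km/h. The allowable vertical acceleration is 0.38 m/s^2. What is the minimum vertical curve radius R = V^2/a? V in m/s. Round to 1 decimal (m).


Convert speed: V = 233 / 3.6 = 64.7222 m/s
V^2 = 4188.966 m^2/s^2
R_v = 4188.966 / 0.38
R_v = 11023.6 m

11023.6


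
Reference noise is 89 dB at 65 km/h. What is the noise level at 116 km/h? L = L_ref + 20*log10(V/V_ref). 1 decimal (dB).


V/V_ref = 116 / 65 = 1.784615
log10(1.784615) = 0.251545
20 * 0.251545 = 5.0309
L = 89 + 5.0309 = 94.0 dB

94.0


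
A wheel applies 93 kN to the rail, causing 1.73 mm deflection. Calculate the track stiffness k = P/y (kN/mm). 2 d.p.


Track stiffness k = P / y
k = 93 / 1.73
k = 53.76 kN/mm

53.76


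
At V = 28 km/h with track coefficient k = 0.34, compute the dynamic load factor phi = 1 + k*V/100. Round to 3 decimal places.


phi = 1 + k * V / 100
phi = 1 + 0.34 * 28 / 100
phi = 1 + 0.0952
phi = 1.095

1.095


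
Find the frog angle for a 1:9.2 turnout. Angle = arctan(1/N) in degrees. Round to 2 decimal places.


1/N = 1/9.2 = 0.108696
angle = arctan(0.108696) = 0.108271 rad
angle = 0.108271 * 180/pi = 6.20 degrees

6.20


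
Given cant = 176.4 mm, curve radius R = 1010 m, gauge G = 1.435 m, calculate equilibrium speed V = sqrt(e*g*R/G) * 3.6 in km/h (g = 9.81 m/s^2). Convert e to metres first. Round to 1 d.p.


Convert cant: e = 176.4 mm = 0.1764 m
V_ms = sqrt(0.1764 * 9.81 * 1010 / 1.435)
V_ms = sqrt(1217.971317) = 34.8994 m/s
V = 34.8994 * 3.6 = 125.6 km/h

125.6


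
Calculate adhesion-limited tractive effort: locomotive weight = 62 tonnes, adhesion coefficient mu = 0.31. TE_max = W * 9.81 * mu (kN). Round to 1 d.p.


TE_max = W * g * mu
TE_max = 62 * 9.81 * 0.31
TE_max = 608.22 * 0.31
TE_max = 188.5 kN

188.5


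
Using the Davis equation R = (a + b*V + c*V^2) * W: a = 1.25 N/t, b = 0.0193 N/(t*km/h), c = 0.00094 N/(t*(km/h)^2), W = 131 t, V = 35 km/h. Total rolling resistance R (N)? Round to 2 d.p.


b*V = 0.0193 * 35 = 0.6755
c*V^2 = 0.00094 * 1225 = 1.1515
R_per_t = 1.25 + 0.6755 + 1.1515 = 3.077 N/t
R_total = 3.077 * 131 = 403.09 N

403.09


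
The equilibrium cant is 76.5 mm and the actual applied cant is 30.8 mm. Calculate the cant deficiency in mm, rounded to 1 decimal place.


Cant deficiency = equilibrium cant - actual cant
CD = 76.5 - 30.8
CD = 45.7 mm

45.7


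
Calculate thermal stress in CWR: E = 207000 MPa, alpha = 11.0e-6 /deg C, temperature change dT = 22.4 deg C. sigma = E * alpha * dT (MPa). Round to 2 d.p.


sigma = E * alpha * dT
sigma = 207000 * 11.0e-6 * 22.4
sigma = 2.277 * 22.4
sigma = 51.00 MPa

51.00


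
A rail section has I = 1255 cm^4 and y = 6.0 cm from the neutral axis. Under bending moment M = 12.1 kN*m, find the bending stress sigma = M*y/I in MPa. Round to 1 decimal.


Convert units:
M = 12.1 kN*m = 12100000 N*mm
y = 6.0 cm = 60 mm
I = 1255 cm^4 = 12550000 mm^4
sigma = 12100000 * 60 / 12550000
sigma = 57.8 MPa

57.8


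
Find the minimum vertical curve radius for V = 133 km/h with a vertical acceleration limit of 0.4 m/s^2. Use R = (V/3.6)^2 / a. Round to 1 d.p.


Convert speed: V = 133 / 3.6 = 36.9444 m/s
V^2 = 1364.892 m^2/s^2
R_v = 1364.892 / 0.4
R_v = 3412.2 m

3412.2


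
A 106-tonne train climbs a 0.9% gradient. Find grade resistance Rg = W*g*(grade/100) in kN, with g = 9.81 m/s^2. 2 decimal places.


Rg = W * 9.81 * grade / 100
Rg = 106 * 9.81 * 0.9 / 100
Rg = 1039.86 * 0.009
Rg = 9.36 kN

9.36


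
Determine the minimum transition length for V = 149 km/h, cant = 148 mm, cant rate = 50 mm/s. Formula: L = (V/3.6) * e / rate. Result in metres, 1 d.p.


Convert speed: V = 149 / 3.6 = 41.3889 m/s
L = 41.3889 * 148 / 50
L = 6125.5556 / 50
L = 122.5 m

122.5


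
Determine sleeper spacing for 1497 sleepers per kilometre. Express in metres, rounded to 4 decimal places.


Spacing = 1000 m / number of sleepers
Spacing = 1000 / 1497
Spacing = 0.6680 m

0.6680


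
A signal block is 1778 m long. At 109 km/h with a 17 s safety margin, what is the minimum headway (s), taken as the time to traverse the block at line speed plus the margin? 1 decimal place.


V = 109 / 3.6 = 30.2778 m/s
Block traversal time = 1778 / 30.2778 = 58.7229 s
Headway = 58.7229 + 17
Headway = 75.7 s

75.7


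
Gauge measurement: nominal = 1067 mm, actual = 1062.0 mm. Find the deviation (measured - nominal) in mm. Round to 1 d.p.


Deviation = measured - nominal
Deviation = 1062.0 - 1067
Deviation = -5.0 mm

-5.0


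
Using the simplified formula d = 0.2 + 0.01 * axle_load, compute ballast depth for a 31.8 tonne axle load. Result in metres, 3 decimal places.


d = 0.2 + 0.01 * 31.8
d = 0.2 + 0.318
d = 0.518 m

0.518


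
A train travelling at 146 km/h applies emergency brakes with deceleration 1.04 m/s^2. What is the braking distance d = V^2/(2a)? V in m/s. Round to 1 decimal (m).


Convert speed: V = 146 / 3.6 = 40.5556 m/s
V^2 = 1644.7531
d = 1644.7531 / (2 * 1.04)
d = 1644.7531 / 2.08
d = 790.7 m

790.7


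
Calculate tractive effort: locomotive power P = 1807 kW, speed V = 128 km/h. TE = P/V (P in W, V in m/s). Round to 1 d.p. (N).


Convert: P = 1807 kW = 1807000 W
V = 128 / 3.6 = 35.5556 m/s
TE = 1807000 / 35.5556
TE = 50821.9 N

50821.9


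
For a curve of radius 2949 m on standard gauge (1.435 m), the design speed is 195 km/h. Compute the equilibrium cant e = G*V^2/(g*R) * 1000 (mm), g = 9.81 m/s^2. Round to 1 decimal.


Convert speed: V = 195 / 3.6 = 54.1667 m/s
Apply formula: e = 1.435 * 54.1667^2 / (9.81 * 2949)
e = 1.435 * 2934.0278 / 28929.69
e = 0.145537 m = 145.5 mm

145.5


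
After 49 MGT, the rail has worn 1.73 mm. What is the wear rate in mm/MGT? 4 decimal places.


Wear rate = total wear / cumulative tonnage
Rate = 1.73 / 49
Rate = 0.0353 mm/MGT

0.0353


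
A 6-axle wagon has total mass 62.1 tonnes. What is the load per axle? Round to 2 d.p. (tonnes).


Load per axle = total weight / number of axles
Load = 62.1 / 6
Load = 10.35 tonnes

10.35


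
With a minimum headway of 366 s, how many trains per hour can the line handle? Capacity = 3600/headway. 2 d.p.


Capacity = 3600 / headway
Capacity = 3600 / 366
Capacity = 9.84 trains/hour

9.84


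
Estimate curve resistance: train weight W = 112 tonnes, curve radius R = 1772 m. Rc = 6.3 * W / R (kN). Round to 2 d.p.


Rc = 6.3 * W / R
Rc = 6.3 * 112 / 1772
Rc = 705.6 / 1772
Rc = 0.40 kN

0.40


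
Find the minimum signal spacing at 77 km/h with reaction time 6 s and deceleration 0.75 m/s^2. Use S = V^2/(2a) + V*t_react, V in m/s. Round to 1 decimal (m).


V = 77 / 3.6 = 21.3889 m/s
Braking distance = 21.3889^2 / (2*0.75) = 304.9897 m
Sighting distance = 21.3889 * 6 = 128.3333 m
S = 304.9897 + 128.3333 = 433.3 m

433.3


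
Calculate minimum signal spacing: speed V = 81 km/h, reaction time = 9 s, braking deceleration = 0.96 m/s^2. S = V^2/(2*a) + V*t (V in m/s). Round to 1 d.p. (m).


V = 81 / 3.6 = 22.5 m/s
Braking distance = 22.5^2 / (2*0.96) = 263.6719 m
Sighting distance = 22.5 * 9 = 202.5 m
S = 263.6719 + 202.5 = 466.2 m

466.2


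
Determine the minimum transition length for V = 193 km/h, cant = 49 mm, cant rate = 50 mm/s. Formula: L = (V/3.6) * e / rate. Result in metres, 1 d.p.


Convert speed: V = 193 / 3.6 = 53.6111 m/s
L = 53.6111 * 49 / 50
L = 2626.9444 / 50
L = 52.5 m

52.5


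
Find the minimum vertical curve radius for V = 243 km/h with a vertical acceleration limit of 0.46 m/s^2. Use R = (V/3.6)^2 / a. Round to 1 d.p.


Convert speed: V = 243 / 3.6 = 67.5 m/s
V^2 = 4556.25 m^2/s^2
R_v = 4556.25 / 0.46
R_v = 9904.9 m

9904.9


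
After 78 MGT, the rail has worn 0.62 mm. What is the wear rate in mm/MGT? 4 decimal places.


Wear rate = total wear / cumulative tonnage
Rate = 0.62 / 78
Rate = 0.0079 mm/MGT

0.0079


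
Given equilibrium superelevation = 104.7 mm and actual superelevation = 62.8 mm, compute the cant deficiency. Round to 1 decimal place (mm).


Cant deficiency = equilibrium cant - actual cant
CD = 104.7 - 62.8
CD = 41.9 mm

41.9


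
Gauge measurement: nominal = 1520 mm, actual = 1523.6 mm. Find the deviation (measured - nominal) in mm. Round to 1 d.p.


Deviation = measured - nominal
Deviation = 1523.6 - 1520
Deviation = 3.6 mm

3.6


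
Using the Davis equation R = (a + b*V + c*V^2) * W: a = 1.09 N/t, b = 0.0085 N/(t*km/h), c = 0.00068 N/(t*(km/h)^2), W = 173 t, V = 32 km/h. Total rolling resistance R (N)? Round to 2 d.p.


b*V = 0.0085 * 32 = 0.272
c*V^2 = 0.00068 * 1024 = 0.69632
R_per_t = 1.09 + 0.272 + 0.69632 = 2.05832 N/t
R_total = 2.05832 * 173 = 356.09 N

356.09


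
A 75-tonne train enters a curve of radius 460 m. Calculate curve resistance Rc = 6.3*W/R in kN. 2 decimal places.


Rc = 6.3 * W / R
Rc = 6.3 * 75 / 460
Rc = 472.5 / 460
Rc = 1.03 kN

1.03


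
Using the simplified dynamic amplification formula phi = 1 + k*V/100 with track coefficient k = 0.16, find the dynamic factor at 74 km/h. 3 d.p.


phi = 1 + k * V / 100
phi = 1 + 0.16 * 74 / 100
phi = 1 + 0.1184
phi = 1.118

1.118


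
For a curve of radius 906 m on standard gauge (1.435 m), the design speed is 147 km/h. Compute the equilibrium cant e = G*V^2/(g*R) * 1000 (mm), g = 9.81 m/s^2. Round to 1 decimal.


Convert speed: V = 147 / 3.6 = 40.8333 m/s
Apply formula: e = 1.435 * 40.8333^2 / (9.81 * 906)
e = 1.435 * 1667.3611 / 8887.86
e = 0.269206 m = 269.2 mm

269.2


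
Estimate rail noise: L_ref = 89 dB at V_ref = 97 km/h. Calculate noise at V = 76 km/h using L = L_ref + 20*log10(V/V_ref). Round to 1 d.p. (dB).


V/V_ref = 76 / 97 = 0.783505
log10(0.783505) = -0.105958
20 * -0.105958 = -2.1192
L = 89 + -2.1192 = 86.9 dB

86.9


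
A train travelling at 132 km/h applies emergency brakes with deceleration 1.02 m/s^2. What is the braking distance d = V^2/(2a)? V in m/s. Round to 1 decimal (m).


Convert speed: V = 132 / 3.6 = 36.6667 m/s
V^2 = 1344.4444
d = 1344.4444 / (2 * 1.02)
d = 1344.4444 / 2.04
d = 659.0 m

659.0


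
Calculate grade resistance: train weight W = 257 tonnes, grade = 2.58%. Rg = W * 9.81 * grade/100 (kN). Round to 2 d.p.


Rg = W * 9.81 * grade / 100
Rg = 257 * 9.81 * 2.58 / 100
Rg = 2521.17 * 0.0258
Rg = 65.05 kN

65.05


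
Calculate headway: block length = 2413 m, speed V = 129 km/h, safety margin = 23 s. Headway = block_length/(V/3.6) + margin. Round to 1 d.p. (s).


V = 129 / 3.6 = 35.8333 m/s
Block traversal time = 2413 / 35.8333 = 67.3395 s
Headway = 67.3395 + 23
Headway = 90.3 s

90.3


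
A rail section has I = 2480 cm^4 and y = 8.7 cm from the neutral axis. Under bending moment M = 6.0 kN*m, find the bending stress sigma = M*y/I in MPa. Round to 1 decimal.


Convert units:
M = 6.0 kN*m = 6000000 N*mm
y = 8.7 cm = 87 mm
I = 2480 cm^4 = 24800000 mm^4
sigma = 6000000 * 87 / 24800000
sigma = 21.0 MPa

21.0


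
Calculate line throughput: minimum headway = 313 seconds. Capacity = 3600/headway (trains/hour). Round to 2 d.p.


Capacity = 3600 / headway
Capacity = 3600 / 313
Capacity = 11.50 trains/hour

11.50


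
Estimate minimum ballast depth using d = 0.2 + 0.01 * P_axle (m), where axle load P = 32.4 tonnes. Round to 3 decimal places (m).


d = 0.2 + 0.01 * 32.4
d = 0.2 + 0.324
d = 0.524 m

0.524


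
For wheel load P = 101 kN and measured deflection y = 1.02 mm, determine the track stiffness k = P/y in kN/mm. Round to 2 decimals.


Track stiffness k = P / y
k = 101 / 1.02
k = 99.02 kN/mm

99.02


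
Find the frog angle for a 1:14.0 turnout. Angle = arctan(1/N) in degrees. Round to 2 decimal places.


1/N = 1/14.0 = 0.071429
angle = arctan(0.071429) = 0.071307 rad
angle = 0.071307 * 180/pi = 4.09 degrees

4.09


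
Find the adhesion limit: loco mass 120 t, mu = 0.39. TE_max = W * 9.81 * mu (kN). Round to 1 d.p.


TE_max = W * g * mu
TE_max = 120 * 9.81 * 0.39
TE_max = 1177.2 * 0.39
TE_max = 459.1 kN

459.1


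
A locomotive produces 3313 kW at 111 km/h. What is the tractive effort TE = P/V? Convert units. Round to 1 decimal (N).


Convert: P = 3313 kW = 3313000 W
V = 111 / 3.6 = 30.8333 m/s
TE = 3313000 / 30.8333
TE = 107448.6 N

107448.6


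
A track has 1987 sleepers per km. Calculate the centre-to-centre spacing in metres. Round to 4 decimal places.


Spacing = 1000 m / number of sleepers
Spacing = 1000 / 1987
Spacing = 0.5033 m

0.5033


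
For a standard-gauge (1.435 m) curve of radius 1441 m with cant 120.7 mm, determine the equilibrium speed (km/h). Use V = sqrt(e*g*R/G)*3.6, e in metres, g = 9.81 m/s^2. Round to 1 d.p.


Convert cant: e = 120.7 mm = 0.1207 m
V_ms = sqrt(0.1207 * 9.81 * 1441 / 1.435)
V_ms = sqrt(1189.017803) = 34.4821 m/s
V = 34.4821 * 3.6 = 124.1 km/h

124.1


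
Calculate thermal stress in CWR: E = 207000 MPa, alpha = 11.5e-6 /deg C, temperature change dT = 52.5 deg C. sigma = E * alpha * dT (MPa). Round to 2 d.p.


sigma = E * alpha * dT
sigma = 207000 * 11.5e-6 * 52.5
sigma = 2.3805 * 52.5
sigma = 124.98 MPa

124.98


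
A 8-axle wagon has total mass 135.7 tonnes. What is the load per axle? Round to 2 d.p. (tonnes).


Load per axle = total weight / number of axles
Load = 135.7 / 8
Load = 16.96 tonnes

16.96


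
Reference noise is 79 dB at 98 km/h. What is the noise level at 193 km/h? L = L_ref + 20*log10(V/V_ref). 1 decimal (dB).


V/V_ref = 193 / 98 = 1.969388
log10(1.969388) = 0.294331
20 * 0.294331 = 5.8866
L = 79 + 5.8866 = 84.9 dB

84.9


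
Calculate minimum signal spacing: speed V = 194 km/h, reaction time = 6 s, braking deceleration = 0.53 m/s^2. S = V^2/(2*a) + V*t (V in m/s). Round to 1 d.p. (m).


V = 194 / 3.6 = 53.8889 m/s
Braking distance = 53.8889^2 / (2*0.53) = 2739.6343 m
Sighting distance = 53.8889 * 6 = 323.3333 m
S = 2739.6343 + 323.3333 = 3063.0 m

3063.0


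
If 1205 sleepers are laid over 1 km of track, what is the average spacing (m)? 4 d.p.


Spacing = 1000 m / number of sleepers
Spacing = 1000 / 1205
Spacing = 0.8299 m

0.8299


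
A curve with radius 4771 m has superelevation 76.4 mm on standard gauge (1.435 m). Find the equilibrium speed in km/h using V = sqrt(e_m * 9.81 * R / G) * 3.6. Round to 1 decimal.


Convert cant: e = 76.4 mm = 0.0764 m
V_ms = sqrt(0.0764 * 9.81 * 4771 / 1.435)
V_ms = sqrt(2491.838442) = 49.9183 m/s
V = 49.9183 * 3.6 = 179.7 km/h

179.7


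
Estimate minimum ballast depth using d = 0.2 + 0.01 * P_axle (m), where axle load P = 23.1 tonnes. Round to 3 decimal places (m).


d = 0.2 + 0.01 * 23.1
d = 0.2 + 0.231
d = 0.431 m

0.431


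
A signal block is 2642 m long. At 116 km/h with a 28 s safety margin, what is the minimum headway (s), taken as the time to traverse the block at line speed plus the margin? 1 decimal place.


V = 116 / 3.6 = 32.2222 m/s
Block traversal time = 2642 / 32.2222 = 81.9931 s
Headway = 81.9931 + 28
Headway = 110.0 s

110.0


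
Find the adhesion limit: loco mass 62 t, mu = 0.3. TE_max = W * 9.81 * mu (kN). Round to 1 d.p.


TE_max = W * g * mu
TE_max = 62 * 9.81 * 0.3
TE_max = 608.22 * 0.3
TE_max = 182.5 kN

182.5


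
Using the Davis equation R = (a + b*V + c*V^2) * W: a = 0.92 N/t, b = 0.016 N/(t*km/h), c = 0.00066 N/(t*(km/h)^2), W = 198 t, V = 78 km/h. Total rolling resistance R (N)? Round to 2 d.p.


b*V = 0.016 * 78 = 1.248
c*V^2 = 0.00066 * 6084 = 4.01544
R_per_t = 0.92 + 1.248 + 4.01544 = 6.18344 N/t
R_total = 6.18344 * 198 = 1224.32 N

1224.32


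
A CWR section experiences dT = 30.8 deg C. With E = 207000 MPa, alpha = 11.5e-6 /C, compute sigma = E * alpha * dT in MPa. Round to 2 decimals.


sigma = E * alpha * dT
sigma = 207000 * 11.5e-6 * 30.8
sigma = 2.3805 * 30.8
sigma = 73.32 MPa

73.32


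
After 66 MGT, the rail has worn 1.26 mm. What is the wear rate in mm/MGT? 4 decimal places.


Wear rate = total wear / cumulative tonnage
Rate = 1.26 / 66
Rate = 0.0191 mm/MGT

0.0191


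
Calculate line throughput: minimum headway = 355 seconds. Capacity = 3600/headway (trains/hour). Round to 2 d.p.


Capacity = 3600 / headway
Capacity = 3600 / 355
Capacity = 10.14 trains/hour

10.14


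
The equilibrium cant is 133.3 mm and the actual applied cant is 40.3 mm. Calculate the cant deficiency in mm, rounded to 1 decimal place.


Cant deficiency = equilibrium cant - actual cant
CD = 133.3 - 40.3
CD = 93.0 mm

93.0


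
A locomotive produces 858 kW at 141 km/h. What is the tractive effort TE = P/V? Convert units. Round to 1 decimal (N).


Convert: P = 858 kW = 858000 W
V = 141 / 3.6 = 39.1667 m/s
TE = 858000 / 39.1667
TE = 21906.4 N

21906.4


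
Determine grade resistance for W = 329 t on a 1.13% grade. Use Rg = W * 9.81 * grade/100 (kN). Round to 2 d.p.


Rg = W * 9.81 * grade / 100
Rg = 329 * 9.81 * 1.13 / 100
Rg = 3227.49 * 0.0113
Rg = 36.47 kN

36.47


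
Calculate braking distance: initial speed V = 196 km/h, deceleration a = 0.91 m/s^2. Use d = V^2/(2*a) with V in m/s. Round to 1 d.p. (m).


Convert speed: V = 196 / 3.6 = 54.4444 m/s
V^2 = 2964.1975
d = 2964.1975 / (2 * 0.91)
d = 2964.1975 / 1.82
d = 1628.7 m

1628.7


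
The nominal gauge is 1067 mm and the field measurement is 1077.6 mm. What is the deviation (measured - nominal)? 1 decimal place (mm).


Deviation = measured - nominal
Deviation = 1077.6 - 1067
Deviation = 10.6 mm

10.6


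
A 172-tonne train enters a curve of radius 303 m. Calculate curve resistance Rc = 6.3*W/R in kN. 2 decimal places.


Rc = 6.3 * W / R
Rc = 6.3 * 172 / 303
Rc = 1083.6 / 303
Rc = 3.58 kN

3.58


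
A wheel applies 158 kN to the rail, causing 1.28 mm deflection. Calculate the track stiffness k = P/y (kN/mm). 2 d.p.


Track stiffness k = P / y
k = 158 / 1.28
k = 123.44 kN/mm

123.44


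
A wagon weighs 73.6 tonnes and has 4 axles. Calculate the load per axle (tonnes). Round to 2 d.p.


Load per axle = total weight / number of axles
Load = 73.6 / 4
Load = 18.40 tonnes

18.40


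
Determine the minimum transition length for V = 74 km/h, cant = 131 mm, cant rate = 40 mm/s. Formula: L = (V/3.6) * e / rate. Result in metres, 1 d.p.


Convert speed: V = 74 / 3.6 = 20.5556 m/s
L = 20.5556 * 131 / 40
L = 2692.7778 / 40
L = 67.3 m

67.3


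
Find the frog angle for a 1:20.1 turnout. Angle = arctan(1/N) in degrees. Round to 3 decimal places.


1/N = 1/20.1 = 0.049751
angle = arctan(0.049751) = 0.04971 rad
angle = 0.04971 * 180/pi = 2.848 degrees

2.848


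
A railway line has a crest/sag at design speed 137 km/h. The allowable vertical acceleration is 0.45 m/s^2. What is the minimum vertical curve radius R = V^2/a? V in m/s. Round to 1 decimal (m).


Convert speed: V = 137 / 3.6 = 38.0556 m/s
V^2 = 1448.2253 m^2/s^2
R_v = 1448.2253 / 0.45
R_v = 3218.3 m

3218.3


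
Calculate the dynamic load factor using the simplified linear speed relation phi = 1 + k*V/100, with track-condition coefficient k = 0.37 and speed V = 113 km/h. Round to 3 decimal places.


phi = 1 + k * V / 100
phi = 1 + 0.37 * 113 / 100
phi = 1 + 0.4181
phi = 1.418

1.418


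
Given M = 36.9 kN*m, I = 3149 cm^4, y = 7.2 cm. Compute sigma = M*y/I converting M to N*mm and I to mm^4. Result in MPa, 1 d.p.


Convert units:
M = 36.9 kN*m = 36900000 N*mm
y = 7.2 cm = 72 mm
I = 3149 cm^4 = 31490000 mm^4
sigma = 36900000 * 72 / 31490000
sigma = 84.4 MPa

84.4


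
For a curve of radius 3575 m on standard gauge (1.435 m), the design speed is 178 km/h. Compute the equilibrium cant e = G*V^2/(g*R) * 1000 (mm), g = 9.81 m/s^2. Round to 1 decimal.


Convert speed: V = 178 / 3.6 = 49.4444 m/s
Apply formula: e = 1.435 * 49.4444^2 / (9.81 * 3575)
e = 1.435 * 2444.7531 / 35070.75
e = 0.100033 m = 100.0 mm

100.0


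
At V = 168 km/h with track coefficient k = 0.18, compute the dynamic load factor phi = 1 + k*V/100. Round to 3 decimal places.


phi = 1 + k * V / 100
phi = 1 + 0.18 * 168 / 100
phi = 1 + 0.3024
phi = 1.302

1.302


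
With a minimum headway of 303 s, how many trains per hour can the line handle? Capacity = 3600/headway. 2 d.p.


Capacity = 3600 / headway
Capacity = 3600 / 303
Capacity = 11.88 trains/hour

11.88


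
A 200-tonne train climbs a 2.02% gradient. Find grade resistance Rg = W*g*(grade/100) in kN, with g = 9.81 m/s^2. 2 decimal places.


Rg = W * 9.81 * grade / 100
Rg = 200 * 9.81 * 2.02 / 100
Rg = 1962.0 * 0.0202
Rg = 39.63 kN

39.63


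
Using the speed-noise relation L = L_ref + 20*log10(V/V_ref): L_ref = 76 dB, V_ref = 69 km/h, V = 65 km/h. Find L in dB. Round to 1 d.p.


V/V_ref = 65 / 69 = 0.942029
log10(0.942029) = -0.025936
20 * -0.025936 = -0.5187
L = 76 + -0.5187 = 75.5 dB

75.5


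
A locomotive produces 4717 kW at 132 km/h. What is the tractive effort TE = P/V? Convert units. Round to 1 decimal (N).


Convert: P = 4717 kW = 4717000 W
V = 132 / 3.6 = 36.6667 m/s
TE = 4717000 / 36.6667
TE = 128645.5 N

128645.5


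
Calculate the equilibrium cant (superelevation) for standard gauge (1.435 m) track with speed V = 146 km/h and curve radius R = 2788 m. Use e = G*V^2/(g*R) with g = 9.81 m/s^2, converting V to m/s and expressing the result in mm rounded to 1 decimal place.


Convert speed: V = 146 / 3.6 = 40.5556 m/s
Apply formula: e = 1.435 * 40.5556^2 / (9.81 * 2788)
e = 1.435 * 1644.7531 / 27350.28
e = 0.086296 m = 86.3 mm

86.3


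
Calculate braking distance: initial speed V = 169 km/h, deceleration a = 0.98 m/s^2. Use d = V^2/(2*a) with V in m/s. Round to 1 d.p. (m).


Convert speed: V = 169 / 3.6 = 46.9444 m/s
V^2 = 2203.7809
d = 2203.7809 / (2 * 0.98)
d = 2203.7809 / 1.96
d = 1124.4 m

1124.4


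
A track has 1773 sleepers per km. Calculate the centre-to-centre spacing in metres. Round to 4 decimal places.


Spacing = 1000 m / number of sleepers
Spacing = 1000 / 1773
Spacing = 0.5640 m

0.5640


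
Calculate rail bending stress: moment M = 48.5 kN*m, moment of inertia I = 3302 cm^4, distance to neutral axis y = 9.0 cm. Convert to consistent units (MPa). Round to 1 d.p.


Convert units:
M = 48.5 kN*m = 48500000 N*mm
y = 9.0 cm = 90 mm
I = 3302 cm^4 = 33020000 mm^4
sigma = 48500000 * 90 / 33020000
sigma = 132.2 MPa

132.2


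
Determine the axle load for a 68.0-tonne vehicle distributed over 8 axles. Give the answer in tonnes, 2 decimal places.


Load per axle = total weight / number of axles
Load = 68.0 / 8
Load = 8.50 tonnes

8.50


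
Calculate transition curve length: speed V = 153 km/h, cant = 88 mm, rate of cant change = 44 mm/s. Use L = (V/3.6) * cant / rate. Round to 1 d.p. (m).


Convert speed: V = 153 / 3.6 = 42.5 m/s
L = 42.5 * 88 / 44
L = 3740.0 / 44
L = 85.0 m

85.0


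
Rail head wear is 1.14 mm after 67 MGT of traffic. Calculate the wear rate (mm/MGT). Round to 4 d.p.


Wear rate = total wear / cumulative tonnage
Rate = 1.14 / 67
Rate = 0.0170 mm/MGT

0.0170


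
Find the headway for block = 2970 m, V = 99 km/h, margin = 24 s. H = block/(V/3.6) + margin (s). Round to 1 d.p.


V = 99 / 3.6 = 27.5 m/s
Block traversal time = 2970 / 27.5 = 108.0 s
Headway = 108.0 + 24
Headway = 132.0 s

132.0


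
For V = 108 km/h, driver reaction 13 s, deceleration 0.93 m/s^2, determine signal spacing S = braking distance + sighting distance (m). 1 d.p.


V = 108 / 3.6 = 30.0 m/s
Braking distance = 30.0^2 / (2*0.93) = 483.871 m
Sighting distance = 30.0 * 13 = 390.0 m
S = 483.871 + 390.0 = 873.9 m

873.9


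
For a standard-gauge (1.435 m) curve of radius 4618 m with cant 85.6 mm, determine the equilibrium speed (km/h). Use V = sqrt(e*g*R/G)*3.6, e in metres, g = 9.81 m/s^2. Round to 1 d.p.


Convert cant: e = 85.6 mm = 0.0856 m
V_ms = sqrt(0.0856 * 9.81 * 4618 / 1.435)
V_ms = sqrt(2702.369929) = 51.9843 m/s
V = 51.9843 * 3.6 = 187.1 km/h

187.1


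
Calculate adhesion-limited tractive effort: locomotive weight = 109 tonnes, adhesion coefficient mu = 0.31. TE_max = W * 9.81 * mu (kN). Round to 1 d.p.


TE_max = W * g * mu
TE_max = 109 * 9.81 * 0.31
TE_max = 1069.29 * 0.31
TE_max = 331.5 kN

331.5


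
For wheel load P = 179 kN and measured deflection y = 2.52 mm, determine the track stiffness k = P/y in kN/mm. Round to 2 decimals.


Track stiffness k = P / y
k = 179 / 2.52
k = 71.03 kN/mm

71.03


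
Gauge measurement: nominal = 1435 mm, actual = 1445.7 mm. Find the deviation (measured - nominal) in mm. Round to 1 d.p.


Deviation = measured - nominal
Deviation = 1445.7 - 1435
Deviation = 10.7 mm

10.7


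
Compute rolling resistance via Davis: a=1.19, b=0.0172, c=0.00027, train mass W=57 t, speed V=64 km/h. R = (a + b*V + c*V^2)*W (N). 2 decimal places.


b*V = 0.0172 * 64 = 1.1008
c*V^2 = 0.00027 * 4096 = 1.10592
R_per_t = 1.19 + 1.1008 + 1.10592 = 3.39672 N/t
R_total = 3.39672 * 57 = 193.61 N

193.61


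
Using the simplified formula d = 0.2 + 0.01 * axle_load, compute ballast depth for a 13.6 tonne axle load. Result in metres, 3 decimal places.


d = 0.2 + 0.01 * 13.6
d = 0.2 + 0.136
d = 0.336 m

0.336


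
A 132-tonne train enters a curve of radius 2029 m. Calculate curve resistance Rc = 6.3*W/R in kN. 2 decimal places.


Rc = 6.3 * W / R
Rc = 6.3 * 132 / 2029
Rc = 831.6 / 2029
Rc = 0.41 kN

0.41


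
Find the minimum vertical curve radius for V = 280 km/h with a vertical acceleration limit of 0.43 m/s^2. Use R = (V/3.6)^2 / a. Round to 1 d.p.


Convert speed: V = 280 / 3.6 = 77.7778 m/s
V^2 = 6049.3827 m^2/s^2
R_v = 6049.3827 / 0.43
R_v = 14068.3 m

14068.3


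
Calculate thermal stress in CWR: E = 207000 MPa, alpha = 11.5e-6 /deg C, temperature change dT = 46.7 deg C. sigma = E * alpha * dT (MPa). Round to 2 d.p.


sigma = E * alpha * dT
sigma = 207000 * 11.5e-6 * 46.7
sigma = 2.3805 * 46.7
sigma = 111.17 MPa

111.17


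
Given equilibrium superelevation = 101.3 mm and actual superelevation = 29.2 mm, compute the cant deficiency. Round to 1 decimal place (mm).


Cant deficiency = equilibrium cant - actual cant
CD = 101.3 - 29.2
CD = 72.1 mm

72.1


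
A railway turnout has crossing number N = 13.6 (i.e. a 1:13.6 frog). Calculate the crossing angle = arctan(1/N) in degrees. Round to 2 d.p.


1/N = 1/13.6 = 0.073529
angle = arctan(0.073529) = 0.073397 rad
angle = 0.073397 * 180/pi = 4.21 degrees

4.21


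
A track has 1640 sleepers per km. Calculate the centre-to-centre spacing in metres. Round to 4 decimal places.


Spacing = 1000 m / number of sleepers
Spacing = 1000 / 1640
Spacing = 0.6098 m

0.6098


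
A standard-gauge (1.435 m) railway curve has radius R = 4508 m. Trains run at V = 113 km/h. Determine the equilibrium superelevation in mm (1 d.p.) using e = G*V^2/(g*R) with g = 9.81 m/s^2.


Convert speed: V = 113 / 3.6 = 31.3889 m/s
Apply formula: e = 1.435 * 31.3889^2 / (9.81 * 4508)
e = 1.435 * 985.2623 / 44223.48
e = 0.031971 m = 32.0 mm

32.0


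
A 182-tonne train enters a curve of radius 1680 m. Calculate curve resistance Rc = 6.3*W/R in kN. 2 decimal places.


Rc = 6.3 * W / R
Rc = 6.3 * 182 / 1680
Rc = 1146.6 / 1680
Rc = 0.68 kN

0.68


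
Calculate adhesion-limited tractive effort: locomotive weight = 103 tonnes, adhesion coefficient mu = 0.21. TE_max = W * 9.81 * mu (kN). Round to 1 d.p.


TE_max = W * g * mu
TE_max = 103 * 9.81 * 0.21
TE_max = 1010.43 * 0.21
TE_max = 212.2 kN

212.2


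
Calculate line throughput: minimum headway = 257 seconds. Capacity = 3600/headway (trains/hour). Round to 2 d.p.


Capacity = 3600 / headway
Capacity = 3600 / 257
Capacity = 14.01 trains/hour

14.01


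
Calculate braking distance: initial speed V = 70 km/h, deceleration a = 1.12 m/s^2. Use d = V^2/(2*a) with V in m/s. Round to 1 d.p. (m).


Convert speed: V = 70 / 3.6 = 19.4444 m/s
V^2 = 378.0864
d = 378.0864 / (2 * 1.12)
d = 378.0864 / 2.24
d = 168.8 m

168.8


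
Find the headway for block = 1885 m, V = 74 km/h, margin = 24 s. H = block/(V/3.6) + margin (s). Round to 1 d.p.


V = 74 / 3.6 = 20.5556 m/s
Block traversal time = 1885 / 20.5556 = 91.7027 s
Headway = 91.7027 + 24
Headway = 115.7 s

115.7


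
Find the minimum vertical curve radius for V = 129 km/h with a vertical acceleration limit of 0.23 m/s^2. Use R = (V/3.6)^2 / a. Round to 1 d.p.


Convert speed: V = 129 / 3.6 = 35.8333 m/s
V^2 = 1284.0278 m^2/s^2
R_v = 1284.0278 / 0.23
R_v = 5582.7 m

5582.7


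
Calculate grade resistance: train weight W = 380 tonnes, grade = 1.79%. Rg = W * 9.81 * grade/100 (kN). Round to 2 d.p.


Rg = W * 9.81 * grade / 100
Rg = 380 * 9.81 * 1.79 / 100
Rg = 3727.8 * 0.0179
Rg = 66.73 kN

66.73


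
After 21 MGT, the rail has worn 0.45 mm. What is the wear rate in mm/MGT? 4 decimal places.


Wear rate = total wear / cumulative tonnage
Rate = 0.45 / 21
Rate = 0.0214 mm/MGT

0.0214


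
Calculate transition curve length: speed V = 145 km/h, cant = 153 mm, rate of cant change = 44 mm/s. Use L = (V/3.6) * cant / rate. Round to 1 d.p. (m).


Convert speed: V = 145 / 3.6 = 40.2778 m/s
L = 40.2778 * 153 / 44
L = 6162.5 / 44
L = 140.1 m

140.1


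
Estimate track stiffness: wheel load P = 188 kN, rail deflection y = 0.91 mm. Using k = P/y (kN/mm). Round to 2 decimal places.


Track stiffness k = P / y
k = 188 / 0.91
k = 206.59 kN/mm

206.59


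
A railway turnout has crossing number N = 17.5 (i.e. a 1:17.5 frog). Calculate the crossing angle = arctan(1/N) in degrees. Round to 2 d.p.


1/N = 1/17.5 = 0.057143
angle = arctan(0.057143) = 0.057081 rad
angle = 0.057081 * 180/pi = 3.27 degrees

3.27


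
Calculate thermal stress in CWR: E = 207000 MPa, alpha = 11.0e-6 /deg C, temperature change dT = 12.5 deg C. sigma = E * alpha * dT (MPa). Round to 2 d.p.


sigma = E * alpha * dT
sigma = 207000 * 11.0e-6 * 12.5
sigma = 2.277 * 12.5
sigma = 28.46 MPa

28.46


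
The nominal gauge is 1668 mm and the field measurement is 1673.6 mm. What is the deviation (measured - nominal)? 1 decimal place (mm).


Deviation = measured - nominal
Deviation = 1673.6 - 1668
Deviation = 5.6 mm

5.6


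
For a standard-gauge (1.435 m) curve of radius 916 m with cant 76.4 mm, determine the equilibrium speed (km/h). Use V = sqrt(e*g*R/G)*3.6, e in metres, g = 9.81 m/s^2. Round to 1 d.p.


Convert cant: e = 76.4 mm = 0.0764 m
V_ms = sqrt(0.0764 * 9.81 * 916 / 1.435)
V_ms = sqrt(478.416268) = 21.8727 m/s
V = 21.8727 * 3.6 = 78.7 km/h

78.7


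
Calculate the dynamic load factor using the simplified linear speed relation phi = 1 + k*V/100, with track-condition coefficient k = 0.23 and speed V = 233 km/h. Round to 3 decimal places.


phi = 1 + k * V / 100
phi = 1 + 0.23 * 233 / 100
phi = 1 + 0.5359
phi = 1.536

1.536


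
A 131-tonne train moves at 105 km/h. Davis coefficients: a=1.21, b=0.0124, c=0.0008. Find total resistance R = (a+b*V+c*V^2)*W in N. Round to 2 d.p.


b*V = 0.0124 * 105 = 1.302
c*V^2 = 0.0008 * 11025 = 8.82
R_per_t = 1.21 + 1.302 + 8.82 = 11.332 N/t
R_total = 11.332 * 131 = 1484.49 N

1484.49


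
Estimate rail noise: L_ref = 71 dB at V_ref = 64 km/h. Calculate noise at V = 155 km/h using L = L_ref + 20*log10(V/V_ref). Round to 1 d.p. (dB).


V/V_ref = 155 / 64 = 2.421875
log10(2.421875) = 0.384152
20 * 0.384152 = 7.683
L = 71 + 7.683 = 78.7 dB

78.7


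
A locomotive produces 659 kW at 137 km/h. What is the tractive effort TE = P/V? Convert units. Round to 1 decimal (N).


Convert: P = 659 kW = 659000 W
V = 137 / 3.6 = 38.0556 m/s
TE = 659000 / 38.0556
TE = 17316.8 N

17316.8


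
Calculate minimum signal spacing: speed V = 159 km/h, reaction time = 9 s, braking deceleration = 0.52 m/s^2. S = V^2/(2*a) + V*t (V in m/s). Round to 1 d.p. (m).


V = 159 / 3.6 = 44.1667 m/s
Braking distance = 44.1667^2 / (2*0.52) = 1875.6677 m
Sighting distance = 44.1667 * 9 = 397.5 m
S = 1875.6677 + 397.5 = 2273.2 m

2273.2


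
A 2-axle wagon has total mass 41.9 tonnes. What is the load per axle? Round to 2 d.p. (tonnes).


Load per axle = total weight / number of axles
Load = 41.9 / 2
Load = 20.95 tonnes

20.95


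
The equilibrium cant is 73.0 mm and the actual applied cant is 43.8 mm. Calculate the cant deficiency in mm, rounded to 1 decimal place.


Cant deficiency = equilibrium cant - actual cant
CD = 73.0 - 43.8
CD = 29.2 mm

29.2


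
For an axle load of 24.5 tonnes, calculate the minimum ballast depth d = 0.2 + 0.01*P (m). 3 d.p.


d = 0.2 + 0.01 * 24.5
d = 0.2 + 0.245
d = 0.445 m

0.445


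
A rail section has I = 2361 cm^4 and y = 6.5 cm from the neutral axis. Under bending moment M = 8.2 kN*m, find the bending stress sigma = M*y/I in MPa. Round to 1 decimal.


Convert units:
M = 8.2 kN*m = 8200000 N*mm
y = 6.5 cm = 65 mm
I = 2361 cm^4 = 23610000 mm^4
sigma = 8200000 * 65 / 23610000
sigma = 22.6 MPa

22.6


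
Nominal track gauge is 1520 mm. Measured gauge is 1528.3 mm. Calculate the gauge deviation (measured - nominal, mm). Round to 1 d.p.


Deviation = measured - nominal
Deviation = 1528.3 - 1520
Deviation = 8.3 mm

8.3


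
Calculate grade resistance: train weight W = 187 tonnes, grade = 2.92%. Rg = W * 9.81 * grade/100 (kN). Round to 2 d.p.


Rg = W * 9.81 * grade / 100
Rg = 187 * 9.81 * 2.92 / 100
Rg = 1834.47 * 0.0292
Rg = 53.57 kN

53.57


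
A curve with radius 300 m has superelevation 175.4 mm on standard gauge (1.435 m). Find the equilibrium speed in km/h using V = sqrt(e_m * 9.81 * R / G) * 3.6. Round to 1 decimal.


Convert cant: e = 175.4 mm = 0.1754 m
V_ms = sqrt(0.1754 * 9.81 * 300 / 1.435)
V_ms = sqrt(359.722787) = 18.9664 m/s
V = 18.9664 * 3.6 = 68.3 km/h

68.3


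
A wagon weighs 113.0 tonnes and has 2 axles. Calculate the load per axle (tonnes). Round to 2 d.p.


Load per axle = total weight / number of axles
Load = 113.0 / 2
Load = 56.50 tonnes

56.50
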